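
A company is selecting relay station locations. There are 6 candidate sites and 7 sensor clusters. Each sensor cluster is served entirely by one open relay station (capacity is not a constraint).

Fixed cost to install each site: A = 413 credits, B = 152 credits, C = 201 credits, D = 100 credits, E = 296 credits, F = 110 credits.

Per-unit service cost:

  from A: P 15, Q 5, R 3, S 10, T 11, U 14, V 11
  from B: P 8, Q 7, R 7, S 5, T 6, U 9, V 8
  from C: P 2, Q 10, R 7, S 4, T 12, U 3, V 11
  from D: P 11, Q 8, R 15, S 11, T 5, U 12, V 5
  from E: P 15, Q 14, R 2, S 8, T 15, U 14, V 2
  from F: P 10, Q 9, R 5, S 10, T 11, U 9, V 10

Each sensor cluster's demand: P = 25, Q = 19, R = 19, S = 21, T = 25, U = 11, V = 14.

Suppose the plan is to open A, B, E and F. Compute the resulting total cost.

Total cost: 1686

Each sensor cluster is assigned to its cheapest site among the open ones.
{A, B, E, F}: P→B 8·25=200, Q→A 5·19=95, R→E 2·19=38, S→B 5·21=105, T→B 6·25=150, U→B 9·11=99, V→E 2·14=28. Service 715; fixed 971; total 1686.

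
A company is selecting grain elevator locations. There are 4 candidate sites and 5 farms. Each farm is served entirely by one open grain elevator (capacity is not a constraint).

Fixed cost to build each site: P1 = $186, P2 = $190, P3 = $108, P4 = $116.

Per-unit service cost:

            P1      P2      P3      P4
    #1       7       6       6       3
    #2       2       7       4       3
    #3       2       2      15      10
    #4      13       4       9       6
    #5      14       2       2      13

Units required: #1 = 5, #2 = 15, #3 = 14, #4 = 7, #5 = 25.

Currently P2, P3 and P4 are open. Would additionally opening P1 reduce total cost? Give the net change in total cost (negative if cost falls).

Current service cost with {P2, P3, P4}: 166.
Adding P1: each farm re-picks its cheapest; new service cost 151, saving 15.
Extra fixed cost: 186. Net change = 186 − 15 = 171.
(Totals: 580 → 751.)

No — net change +171 (cost rises by 171).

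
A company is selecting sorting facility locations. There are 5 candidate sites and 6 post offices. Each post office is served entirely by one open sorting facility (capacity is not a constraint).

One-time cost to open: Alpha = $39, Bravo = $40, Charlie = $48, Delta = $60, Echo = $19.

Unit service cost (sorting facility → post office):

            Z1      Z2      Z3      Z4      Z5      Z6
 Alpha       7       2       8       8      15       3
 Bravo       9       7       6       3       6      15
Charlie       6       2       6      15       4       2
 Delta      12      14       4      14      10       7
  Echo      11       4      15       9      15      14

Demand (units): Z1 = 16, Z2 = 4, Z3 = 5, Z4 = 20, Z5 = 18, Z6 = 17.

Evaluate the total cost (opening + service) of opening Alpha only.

Each post office is assigned to its cheapest site among the open ones.
{Alpha}: Z1→Alpha 7·16=112, Z2→Alpha 2·4=8, Z3→Alpha 8·5=40, Z4→Alpha 8·20=160, Z5→Alpha 15·18=270, Z6→Alpha 3·17=51. Service 641; fixed 39; total 680.

Total cost: 680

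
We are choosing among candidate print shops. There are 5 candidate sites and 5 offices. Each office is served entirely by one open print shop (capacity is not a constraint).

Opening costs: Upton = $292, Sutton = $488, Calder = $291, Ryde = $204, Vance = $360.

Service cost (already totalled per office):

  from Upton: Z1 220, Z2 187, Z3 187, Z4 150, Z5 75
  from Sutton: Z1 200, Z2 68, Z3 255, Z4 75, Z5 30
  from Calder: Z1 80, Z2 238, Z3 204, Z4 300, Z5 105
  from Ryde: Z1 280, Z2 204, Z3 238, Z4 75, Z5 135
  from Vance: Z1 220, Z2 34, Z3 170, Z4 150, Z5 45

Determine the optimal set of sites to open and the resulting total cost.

Open Vance only; minimum total cost 979.

For any fixed open set, each office goes to its cheapest open site; total = fixed + service.
{Vance}: Z1→Vance 220, Z2→Vance 34, Z3→Vance 170, Z4→Vance 150, Z5→Vance 45. Service 619; fixed 360; total 979.
{Ryde, Vance}: Z1→Vance 220, Z2→Vance 34, Z3→Vance 170, Z4→Ryde 75, Z5→Vance 45. Service 544; fixed 564; total 1108.
{Upton}: service 819 + fixed 292 = 1111
{Upton, Sutton, Calder, Ryde, Vance}: service 389 + fixed 1635 = 2024
No other subset beats 979.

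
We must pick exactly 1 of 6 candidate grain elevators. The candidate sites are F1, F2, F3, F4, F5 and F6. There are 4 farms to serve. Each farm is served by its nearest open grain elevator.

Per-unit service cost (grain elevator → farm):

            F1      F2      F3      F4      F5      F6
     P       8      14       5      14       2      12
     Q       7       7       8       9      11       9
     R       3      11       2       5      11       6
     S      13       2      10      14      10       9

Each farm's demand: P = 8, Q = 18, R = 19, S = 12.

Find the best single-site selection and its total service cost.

Choose F3 only; total service cost 342.

With exactly 1 open, each farm uses its cheapest among the chosen.
{F3}: P→F3 5·8=40, Q→F3 8·18=144, R→F3 2·19=38, S→F3 10·12=120. Service cost 342.
{F1}: service cost 403
{F2}: service cost 471
Among all 6 size-1 choices, {F3} is lowest.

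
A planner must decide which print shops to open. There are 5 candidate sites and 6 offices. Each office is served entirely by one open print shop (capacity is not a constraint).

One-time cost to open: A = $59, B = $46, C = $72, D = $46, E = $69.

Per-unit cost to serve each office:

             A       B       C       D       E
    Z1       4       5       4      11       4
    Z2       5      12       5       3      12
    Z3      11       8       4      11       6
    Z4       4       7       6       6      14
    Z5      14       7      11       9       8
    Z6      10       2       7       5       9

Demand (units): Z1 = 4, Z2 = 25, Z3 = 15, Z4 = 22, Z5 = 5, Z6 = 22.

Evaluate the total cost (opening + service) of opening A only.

Total cost: 743

Each office is assigned to its cheapest site among the open ones.
{A}: Z1→A 4·4=16, Z2→A 5·25=125, Z3→A 11·15=165, Z4→A 4·22=88, Z5→A 14·5=70, Z6→A 10·22=220. Service 684; fixed 59; total 743.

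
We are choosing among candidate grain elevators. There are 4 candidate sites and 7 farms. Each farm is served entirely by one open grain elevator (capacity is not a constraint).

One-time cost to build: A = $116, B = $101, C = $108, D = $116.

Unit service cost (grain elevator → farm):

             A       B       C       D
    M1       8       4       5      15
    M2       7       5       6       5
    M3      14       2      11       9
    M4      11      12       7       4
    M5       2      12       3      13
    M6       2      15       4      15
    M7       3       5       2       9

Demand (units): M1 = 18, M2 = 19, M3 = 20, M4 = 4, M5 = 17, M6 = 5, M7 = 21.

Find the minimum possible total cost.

For any fixed open set, each farm goes to its cheapest open site; total = fixed + service.
{B, C}: M1→B 4·18=72, M2→B 5·19=95, M3→B 2·20=40, M4→C 7·4=28, M5→C 3·17=51, M6→C 4·5=20, M7→C 2·21=42. Service 348; fixed 209; total 557.
{A, B}: M1→B 4·18=72, M2→B 5·19=95, M3→B 2·20=40, M4→A 11·4=44, M5→A 2·17=34, M6→A 2·5=10, M7→A 3·21=63. Service 358; fixed 217; total 575.
{A, B, C}: service 321 + fixed 325 = 646
{A, B, C, D}: service 309 + fixed 441 = 750
(All 15 nonempty subsets were checked; B and C is lowest.)

Minimum total cost: 557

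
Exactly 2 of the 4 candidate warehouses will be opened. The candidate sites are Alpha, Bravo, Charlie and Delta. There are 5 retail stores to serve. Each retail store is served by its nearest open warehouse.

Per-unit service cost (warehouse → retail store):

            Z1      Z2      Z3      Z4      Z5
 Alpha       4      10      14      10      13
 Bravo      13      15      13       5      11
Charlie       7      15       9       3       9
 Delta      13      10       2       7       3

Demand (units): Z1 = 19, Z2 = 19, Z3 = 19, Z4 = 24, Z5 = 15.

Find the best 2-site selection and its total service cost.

Choose Charlie and Delta; total service cost 478.

With exactly 2 open, each retail store uses its cheapest among the chosen.
{Charlie, Delta}: Z1→Charlie 7·19=133, Z2→Delta 10·19=190, Z3→Delta 2·19=38, Z4→Charlie 3·24=72, Z5→Delta 3·15=45. Service cost 478.
{Alpha, Delta}: service cost 517
{Bravo, Delta}: service cost 640
Among all 6 size-2 choices, {Charlie, Delta} is lowest.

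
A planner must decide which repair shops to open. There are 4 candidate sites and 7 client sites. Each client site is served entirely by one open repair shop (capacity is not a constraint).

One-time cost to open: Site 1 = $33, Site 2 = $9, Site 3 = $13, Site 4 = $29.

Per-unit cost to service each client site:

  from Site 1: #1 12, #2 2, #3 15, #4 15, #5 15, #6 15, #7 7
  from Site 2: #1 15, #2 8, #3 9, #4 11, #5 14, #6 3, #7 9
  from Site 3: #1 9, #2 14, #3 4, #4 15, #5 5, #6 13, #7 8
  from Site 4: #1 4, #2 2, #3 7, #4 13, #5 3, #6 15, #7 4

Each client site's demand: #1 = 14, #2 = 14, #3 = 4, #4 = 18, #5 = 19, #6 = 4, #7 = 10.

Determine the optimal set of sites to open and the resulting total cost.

Open Site 2 and Site 4; minimum total cost 457.

For any fixed open set, each client site goes to its cheapest open site; total = fixed + service.
{Site 2, Site 4}: #1→Site 4 4·14=56, #2→Site 4 2·14=28, #3→Site 4 7·4=28, #4→Site 2 11·18=198, #5→Site 4 3·19=57, #6→Site 2 3·4=12, #7→Site 4 4·10=40. Service 419; fixed 38; total 457.
{Site 2, Site 3, Site 4}: service 407 + fixed 51 = 458
{Site 1, Site 2, Site 4}: service 419 + fixed 71 = 490
{Site 1, Site 2, Site 3, Site 4}: #1→Site 4 4·14=56, #2→Site 1 2·14=28, #3→Site 3 4·4=16, #4→Site 2 11·18=198, #5→Site 4 3·19=57, #6→Site 2 3·4=12, #7→Site 4 4·10=40. Service 407; fixed 84; total 491.
No other subset beats 457.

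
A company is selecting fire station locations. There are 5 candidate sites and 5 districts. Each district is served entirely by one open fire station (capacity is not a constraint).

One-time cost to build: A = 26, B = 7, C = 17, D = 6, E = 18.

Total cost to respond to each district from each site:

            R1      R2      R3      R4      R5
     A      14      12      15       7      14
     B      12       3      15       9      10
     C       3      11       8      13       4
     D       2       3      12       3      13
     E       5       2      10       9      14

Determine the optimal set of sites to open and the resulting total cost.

For any fixed open set, each district goes to its cheapest open site; total = fixed + service.
{D}: R1→D 2, R2→D 3, R3→D 12, R4→D 3, R5→D 13. Service 33; fixed 6; total 39.
{B, D}: service 30 + fixed 13 = 43
{C, D}: service 20 + fixed 23 = 43
{A, B, C, D, E}: R1→D 2, R2→E 2, R3→C 8, R4→D 3, R5→C 4. Service 19; fixed 74; total 93.
No other subset beats 39.

Open D only; minimum total cost 39.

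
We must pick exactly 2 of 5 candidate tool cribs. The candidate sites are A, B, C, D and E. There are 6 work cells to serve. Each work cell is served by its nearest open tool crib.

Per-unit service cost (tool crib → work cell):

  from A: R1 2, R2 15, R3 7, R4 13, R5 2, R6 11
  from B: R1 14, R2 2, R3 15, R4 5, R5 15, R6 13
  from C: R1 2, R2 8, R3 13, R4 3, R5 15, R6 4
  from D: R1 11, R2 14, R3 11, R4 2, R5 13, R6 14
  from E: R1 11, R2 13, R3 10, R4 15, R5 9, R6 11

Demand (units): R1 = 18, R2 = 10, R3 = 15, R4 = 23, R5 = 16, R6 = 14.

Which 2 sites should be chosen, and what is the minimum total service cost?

Choose A and C; total service cost 378.

With exactly 2 open, each work cell uses its cheapest among the chosen.
{A, C}: R1→A 2·18=36, R2→C 8·10=80, R3→A 7·15=105, R4→C 3·23=69, R5→A 2·16=32, R6→C 4·14=56. Service cost 378.
{A, B}: service cost 462
{A, D}: service cost 513
Among all 10 size-2 choices, {A, C} is lowest.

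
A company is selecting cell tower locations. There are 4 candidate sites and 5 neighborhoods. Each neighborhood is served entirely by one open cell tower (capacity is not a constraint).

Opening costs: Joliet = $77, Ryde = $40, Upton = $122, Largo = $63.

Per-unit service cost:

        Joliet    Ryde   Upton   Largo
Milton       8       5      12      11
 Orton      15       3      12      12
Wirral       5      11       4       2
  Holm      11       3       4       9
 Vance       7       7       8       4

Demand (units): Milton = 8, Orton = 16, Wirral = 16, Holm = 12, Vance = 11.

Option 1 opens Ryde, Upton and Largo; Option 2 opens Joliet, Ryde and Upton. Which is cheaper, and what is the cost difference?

Option 1: {Ryde, Upton, Largo}: Milton→Ryde 5·8=40, Orton→Ryde 3·16=48, Wirral→Largo 2·16=32, Holm→Ryde 3·12=36, Vance→Largo 4·11=44. Service 200; fixed 225; total 425.
Option 2: {Joliet, Ryde, Upton}: Milton→Ryde 5·8=40, Orton→Ryde 3·16=48, Wirral→Upton 4·16=64, Holm→Ryde 3·12=36, Vance→Joliet 7·11=77. Service 265; fixed 239; total 504.
Difference: |425 − 504| = 79.

Option 1 is cheaper by 79.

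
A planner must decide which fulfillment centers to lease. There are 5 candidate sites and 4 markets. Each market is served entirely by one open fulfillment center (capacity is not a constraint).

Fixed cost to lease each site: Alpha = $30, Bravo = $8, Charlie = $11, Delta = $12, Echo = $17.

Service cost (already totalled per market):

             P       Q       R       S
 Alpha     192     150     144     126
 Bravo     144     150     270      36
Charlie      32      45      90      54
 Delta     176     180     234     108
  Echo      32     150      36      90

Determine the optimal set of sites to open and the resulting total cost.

Open Bravo, Charlie and Echo; minimum total cost 185.

For any fixed open set, each market goes to its cheapest open site; total = fixed + service.
{Bravo, Charlie, Echo}: P→Charlie 32, Q→Charlie 45, R→Echo 36, S→Bravo 36. Service 149; fixed 36; total 185.
{Charlie, Echo}: service 167 + fixed 28 = 195
{Bravo, Charlie, Delta, Echo}: service 149 + fixed 48 = 197
{Alpha, Bravo, Charlie, Delta, Echo}: P→Charlie 32, Q→Charlie 45, R→Echo 36, S→Bravo 36. Service 149; fixed 78; total 227.
No other subset beats 185.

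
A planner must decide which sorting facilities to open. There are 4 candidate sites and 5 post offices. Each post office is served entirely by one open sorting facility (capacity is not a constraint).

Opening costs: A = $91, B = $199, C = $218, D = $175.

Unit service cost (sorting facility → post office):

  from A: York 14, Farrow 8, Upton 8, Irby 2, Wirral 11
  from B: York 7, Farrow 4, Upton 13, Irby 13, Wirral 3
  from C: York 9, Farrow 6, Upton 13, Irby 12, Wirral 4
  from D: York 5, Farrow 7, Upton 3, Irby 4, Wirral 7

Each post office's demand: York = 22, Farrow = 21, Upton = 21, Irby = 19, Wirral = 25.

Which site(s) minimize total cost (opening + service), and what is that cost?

For any fixed open set, each post office goes to its cheapest open site; total = fixed + service.
{D}: York→D 5·22=110, Farrow→D 7·21=147, Upton→D 3·21=63, Irby→D 4·19=76, Wirral→D 7·25=175. Service 571; fixed 175; total 746.
{B, D}: service 408 + fixed 374 = 782
{A, D}: York→D 5·22=110, Farrow→D 7·21=147, Upton→D 3·21=63, Irby→A 2·19=38, Wirral→D 7·25=175. Service 533; fixed 266; total 799.
{A, B, C, D}: service 370 + fixed 683 = 1053
No other subset beats 746.

Open D only; minimum total cost 746.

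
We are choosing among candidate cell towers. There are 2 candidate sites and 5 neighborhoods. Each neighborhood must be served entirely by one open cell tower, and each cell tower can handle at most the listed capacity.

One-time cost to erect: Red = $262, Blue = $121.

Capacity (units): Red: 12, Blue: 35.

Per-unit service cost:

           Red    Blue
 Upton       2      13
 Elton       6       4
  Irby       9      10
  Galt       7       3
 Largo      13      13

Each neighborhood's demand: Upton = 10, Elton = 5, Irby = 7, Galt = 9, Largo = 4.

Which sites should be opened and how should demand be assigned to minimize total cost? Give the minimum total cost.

Minimum total cost: 420

Open {Blue}: Upton→Blue 13·10=130, Elton→Blue 4·5=20, Irby→Blue 10·7=70, Galt→Blue 3·9=27, Largo→Blue 13·4=52.
Loads: Blue carries 35/35. Service 299; fixed 121; total 420.
Next best feasible plan costs 572.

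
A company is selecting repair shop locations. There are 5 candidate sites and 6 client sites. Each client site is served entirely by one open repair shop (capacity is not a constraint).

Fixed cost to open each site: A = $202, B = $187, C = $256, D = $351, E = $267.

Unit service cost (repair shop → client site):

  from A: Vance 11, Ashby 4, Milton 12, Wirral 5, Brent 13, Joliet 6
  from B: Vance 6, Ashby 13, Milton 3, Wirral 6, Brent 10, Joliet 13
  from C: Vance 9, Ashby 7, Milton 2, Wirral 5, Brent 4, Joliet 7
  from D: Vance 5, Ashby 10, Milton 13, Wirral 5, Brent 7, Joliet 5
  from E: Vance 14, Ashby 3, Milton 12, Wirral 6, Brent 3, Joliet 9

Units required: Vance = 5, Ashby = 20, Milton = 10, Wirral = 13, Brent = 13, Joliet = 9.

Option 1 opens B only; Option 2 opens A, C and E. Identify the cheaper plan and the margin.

Option 1: {B}: Vance→B 6·5=30, Ashby→B 13·20=260, Milton→B 3·10=30, Wirral→B 6·13=78, Brent→B 10·13=130, Joliet→B 13·9=117. Service 645; fixed 187; total 832.
Option 2: {A, C, E}: Vance→C 9·5=45, Ashby→E 3·20=60, Milton→C 2·10=20, Wirral→A 5·13=65, Brent→E 3·13=39, Joliet→A 6·9=54. Service 283; fixed 725; total 1008.
Difference: |832 − 1008| = 176.

Option 1 is cheaper by 176.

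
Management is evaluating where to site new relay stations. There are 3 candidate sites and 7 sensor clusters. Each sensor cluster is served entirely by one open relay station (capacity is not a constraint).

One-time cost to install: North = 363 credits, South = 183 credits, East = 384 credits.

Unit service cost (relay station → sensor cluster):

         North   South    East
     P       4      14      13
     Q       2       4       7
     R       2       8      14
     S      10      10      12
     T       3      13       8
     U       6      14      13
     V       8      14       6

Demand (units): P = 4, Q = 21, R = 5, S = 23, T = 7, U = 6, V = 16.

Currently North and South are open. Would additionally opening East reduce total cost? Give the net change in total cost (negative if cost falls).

No — net change +352 (cost rises by 352).

Current service cost with {North, South}: 483.
Adding East: each sensor cluster re-picks its cheapest; new service cost 451, saving 32.
Extra fixed cost: 384. Net change = 384 − 32 = 352.
(Totals: 1029 → 1381.)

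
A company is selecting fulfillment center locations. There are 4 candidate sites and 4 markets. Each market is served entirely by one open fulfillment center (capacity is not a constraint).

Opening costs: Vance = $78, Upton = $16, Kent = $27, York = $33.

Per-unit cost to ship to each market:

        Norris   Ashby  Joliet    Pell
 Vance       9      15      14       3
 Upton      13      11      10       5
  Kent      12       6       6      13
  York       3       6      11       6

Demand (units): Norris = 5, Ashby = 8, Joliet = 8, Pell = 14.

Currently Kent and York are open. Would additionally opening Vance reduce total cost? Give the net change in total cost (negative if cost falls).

No — net change +36 (cost rises by 36).

Current service cost with {Kent, York}: 195.
Adding Vance: each market re-picks its cheapest; new service cost 153, saving 42.
Extra fixed cost: 78. Net change = 78 − 42 = 36.
(Totals: 255 → 291.)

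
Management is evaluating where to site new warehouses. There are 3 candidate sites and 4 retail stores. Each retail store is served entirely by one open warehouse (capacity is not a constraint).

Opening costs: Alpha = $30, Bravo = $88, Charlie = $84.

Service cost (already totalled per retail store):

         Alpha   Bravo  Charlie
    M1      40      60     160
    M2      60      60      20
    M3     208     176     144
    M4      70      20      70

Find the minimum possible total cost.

Minimum total cost: 388

For any fixed open set, each retail store goes to its cheapest open site; total = fixed + service.
{Alpha, Charlie}: M1→Alpha 40, M2→Charlie 20, M3→Charlie 144, M4→Alpha 70. Service 274; fixed 114; total 388.
{Bravo}: service 316 + fixed 88 = 404
{Alpha}: service 378 + fixed 30 = 408
{Alpha, Bravo, Charlie}: service 224 + fixed 202 = 426
(All 7 nonempty subsets were checked; Alpha and Charlie is lowest.)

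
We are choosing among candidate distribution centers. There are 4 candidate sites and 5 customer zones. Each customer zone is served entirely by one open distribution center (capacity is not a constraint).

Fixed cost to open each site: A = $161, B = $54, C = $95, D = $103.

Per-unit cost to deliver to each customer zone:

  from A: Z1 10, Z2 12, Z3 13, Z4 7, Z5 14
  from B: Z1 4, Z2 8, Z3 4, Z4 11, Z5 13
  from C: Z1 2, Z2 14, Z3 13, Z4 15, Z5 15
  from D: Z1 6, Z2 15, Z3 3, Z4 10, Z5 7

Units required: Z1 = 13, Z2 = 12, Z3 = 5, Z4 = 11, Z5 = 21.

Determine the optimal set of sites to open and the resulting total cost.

Open B and D; minimum total cost 577.

For any fixed open set, each customer zone goes to its cheapest open site; total = fixed + service.
{B, D}: Z1→B 4·13=52, Z2→B 8·12=96, Z3→D 3·5=15, Z4→D 10·11=110, Z5→D 7·21=147. Service 420; fixed 157; total 577.
{B}: service 562 + fixed 54 = 616
{D}: service 530 + fixed 103 = 633
{A, B, C, D}: Z1→C 2·13=26, Z2→B 8·12=96, Z3→D 3·5=15, Z4→A 7·11=77, Z5→D 7·21=147. Service 361; fixed 413; total 774.
No other subset beats 577.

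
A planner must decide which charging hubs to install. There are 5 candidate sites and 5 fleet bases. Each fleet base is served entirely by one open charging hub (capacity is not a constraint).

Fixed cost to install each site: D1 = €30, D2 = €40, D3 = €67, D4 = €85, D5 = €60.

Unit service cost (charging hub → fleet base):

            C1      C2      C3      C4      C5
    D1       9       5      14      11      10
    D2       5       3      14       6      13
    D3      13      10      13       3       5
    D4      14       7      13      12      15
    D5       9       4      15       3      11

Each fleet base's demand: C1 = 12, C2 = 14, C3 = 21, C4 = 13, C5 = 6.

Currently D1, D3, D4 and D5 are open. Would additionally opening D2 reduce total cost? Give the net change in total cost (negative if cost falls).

Current service cost with {D1, D3, D4, D5}: 506.
Adding D2: each fleet base re-picks its cheapest; new service cost 444, saving 62.
Extra fixed cost: 40. Net change = 40 − 62 = -22.
(Totals: 748 → 726.)

Yes — net change −22 (cost falls by 22).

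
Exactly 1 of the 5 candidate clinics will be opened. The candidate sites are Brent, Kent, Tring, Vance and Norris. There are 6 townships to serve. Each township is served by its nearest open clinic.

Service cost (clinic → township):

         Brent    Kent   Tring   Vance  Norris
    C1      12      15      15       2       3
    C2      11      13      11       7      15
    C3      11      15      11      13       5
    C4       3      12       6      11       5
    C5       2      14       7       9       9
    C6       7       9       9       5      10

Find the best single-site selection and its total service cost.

Choose Brent only; total service cost 46.

With exactly 1 open, each township uses its cheapest among the chosen.
{Brent}: C1→Brent 12, C2→Brent 11, C3→Brent 11, C4→Brent 3, C5→Brent 2, C6→Brent 7. Service cost 46.
{Vance}: service cost 47
{Norris}: service cost 47
Among all 5 size-1 choices, {Brent} is lowest.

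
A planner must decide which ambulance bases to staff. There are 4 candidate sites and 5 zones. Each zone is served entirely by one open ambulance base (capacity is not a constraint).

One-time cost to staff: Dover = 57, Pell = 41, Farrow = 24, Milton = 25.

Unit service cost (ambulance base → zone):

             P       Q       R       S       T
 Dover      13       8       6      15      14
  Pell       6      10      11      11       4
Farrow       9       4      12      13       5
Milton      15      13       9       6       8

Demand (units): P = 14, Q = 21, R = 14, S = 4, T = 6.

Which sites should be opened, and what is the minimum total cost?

Open Pell, Farrow and Milton; minimum total cost 432.

For any fixed open set, each zone goes to its cheapest open site; total = fixed + service.
{Pell, Farrow, Milton}: P→Pell 6·14=84, Q→Farrow 4·21=84, R→Milton 9·14=126, S→Milton 6·4=24, T→Pell 4·6=24. Service 342; fixed 90; total 432.
{Farrow, Milton}: P→Farrow 9·14=126, Q→Farrow 4·21=84, R→Milton 9·14=126, S→Milton 6·4=24, T→Farrow 5·6=30. Service 390; fixed 49; total 439.
{Dover, Pell, Farrow}: service 320 + fixed 122 = 442
{Dover, Pell, Farrow, Milton}: P→Pell 6·14=84, Q→Farrow 4·21=84, R→Dover 6·14=84, S→Milton 6·4=24, T→Pell 4·6=24. Service 300; fixed 147; total 447.
No other subset beats 432.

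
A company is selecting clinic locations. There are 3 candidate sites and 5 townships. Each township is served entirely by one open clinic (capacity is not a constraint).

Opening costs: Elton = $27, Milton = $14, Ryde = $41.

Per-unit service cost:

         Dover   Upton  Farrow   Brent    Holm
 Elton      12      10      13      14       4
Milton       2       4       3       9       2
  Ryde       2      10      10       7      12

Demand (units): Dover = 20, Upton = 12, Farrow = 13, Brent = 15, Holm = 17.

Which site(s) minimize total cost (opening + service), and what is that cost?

Open Milton only; minimum total cost 310.

For any fixed open set, each township goes to its cheapest open site; total = fixed + service.
{Milton}: Dover→Milton 2·20=40, Upton→Milton 4·12=48, Farrow→Milton 3·13=39, Brent→Milton 9·15=135, Holm→Milton 2·17=34. Service 296; fixed 14; total 310.
{Milton, Ryde}: service 266 + fixed 55 = 321
{Elton, Milton}: service 296 + fixed 41 = 337
{Elton, Milton, Ryde}: service 266 + fixed 82 = 348
No other subset beats 310.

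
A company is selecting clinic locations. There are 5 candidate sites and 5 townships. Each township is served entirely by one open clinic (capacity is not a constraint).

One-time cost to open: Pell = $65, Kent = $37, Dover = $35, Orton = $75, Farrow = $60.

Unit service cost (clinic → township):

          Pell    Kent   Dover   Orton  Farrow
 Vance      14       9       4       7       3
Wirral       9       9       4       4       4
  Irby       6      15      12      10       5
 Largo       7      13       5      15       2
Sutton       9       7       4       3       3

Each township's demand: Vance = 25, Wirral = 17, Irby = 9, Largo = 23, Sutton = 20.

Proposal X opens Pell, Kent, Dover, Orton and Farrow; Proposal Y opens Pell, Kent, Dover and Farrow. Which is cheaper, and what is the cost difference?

Proposal X: {Pell, Kent, Dover, Orton, Farrow}: Vance→Farrow 3·25=75, Wirral→Dover 4·17=68, Irby→Farrow 5·9=45, Largo→Farrow 2·23=46, Sutton→Orton 3·20=60. Service 294; fixed 272; total 566.
Proposal Y: {Pell, Kent, Dover, Farrow}: Vance→Farrow 3·25=75, Wirral→Dover 4·17=68, Irby→Farrow 5·9=45, Largo→Farrow 2·23=46, Sutton→Farrow 3·20=60. Service 294; fixed 197; total 491.
Difference: |566 − 491| = 75.

Proposal Y is cheaper by 75.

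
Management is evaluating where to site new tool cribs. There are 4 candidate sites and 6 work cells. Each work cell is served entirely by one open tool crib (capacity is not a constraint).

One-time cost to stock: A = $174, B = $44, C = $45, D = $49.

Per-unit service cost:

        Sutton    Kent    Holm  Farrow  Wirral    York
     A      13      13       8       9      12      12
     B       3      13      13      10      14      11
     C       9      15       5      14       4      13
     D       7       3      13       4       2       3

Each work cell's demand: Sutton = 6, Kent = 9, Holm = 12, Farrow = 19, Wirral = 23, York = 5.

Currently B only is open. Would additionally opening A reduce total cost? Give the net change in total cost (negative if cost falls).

No — net change +49 (cost rises by 49).

Current service cost with {B}: 858.
Adding A: each work cell re-picks its cheapest; new service cost 733, saving 125.
Extra fixed cost: 174. Net change = 174 − 125 = 49.
(Totals: 902 → 951.)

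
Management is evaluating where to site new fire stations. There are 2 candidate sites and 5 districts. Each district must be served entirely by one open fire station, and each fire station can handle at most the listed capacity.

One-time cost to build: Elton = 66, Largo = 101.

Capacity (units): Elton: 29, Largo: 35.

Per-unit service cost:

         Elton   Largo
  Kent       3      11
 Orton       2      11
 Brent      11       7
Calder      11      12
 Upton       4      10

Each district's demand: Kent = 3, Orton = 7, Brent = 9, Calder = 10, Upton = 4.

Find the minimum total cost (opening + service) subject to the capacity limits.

Minimum total cost: 379

Open {Elton, Largo}: Kent→Elton 3·3=9, Orton→Elton 2·7=14, Brent→Largo 7·9=63, Calder→Elton 11·10=110, Upton→Elton 4·4=16.
Loads: Elton carries 24/29, Largo carries 9/35. Service 212; fixed 167; total 379.
Next best feasible plan costs 389.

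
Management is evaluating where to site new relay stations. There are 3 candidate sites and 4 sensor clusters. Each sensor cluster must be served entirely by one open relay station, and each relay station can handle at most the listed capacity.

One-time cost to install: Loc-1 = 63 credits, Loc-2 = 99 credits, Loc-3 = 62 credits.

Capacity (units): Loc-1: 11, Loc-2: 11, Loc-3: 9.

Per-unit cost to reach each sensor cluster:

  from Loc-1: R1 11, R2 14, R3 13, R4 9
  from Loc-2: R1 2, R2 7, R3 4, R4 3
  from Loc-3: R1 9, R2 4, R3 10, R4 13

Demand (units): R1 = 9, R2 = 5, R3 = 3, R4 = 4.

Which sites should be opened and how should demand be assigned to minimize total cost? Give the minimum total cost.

Open {Loc-1, Loc-2, Loc-3}: R1→Loc-2 2·9=18, R2→Loc-3 4·5=20, R3→Loc-3 10·3=30, R4→Loc-1 9·4=36.
Loads: Loc-1 carries 4/11, Loc-2 carries 9/11, Loc-3 carries 8/9. Service 104; fixed 224; total 328.
Next best feasible plan costs 337.

Minimum total cost: 328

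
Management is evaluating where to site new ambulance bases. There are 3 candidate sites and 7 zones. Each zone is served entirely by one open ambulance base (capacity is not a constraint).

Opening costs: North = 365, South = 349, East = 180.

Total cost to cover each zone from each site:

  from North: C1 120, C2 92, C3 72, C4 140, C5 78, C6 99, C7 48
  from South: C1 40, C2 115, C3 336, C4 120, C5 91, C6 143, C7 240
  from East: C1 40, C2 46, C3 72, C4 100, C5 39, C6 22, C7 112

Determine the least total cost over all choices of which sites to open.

For any fixed open set, each zone goes to its cheapest open site; total = fixed + service.
{East}: C1→East 40, C2→East 46, C3→East 72, C4→East 100, C5→East 39, C6→East 22, C7→East 112. Service 431; fixed 180; total 611.
{North, East}: service 367 + fixed 545 = 912
{South, East}: service 431 + fixed 529 = 960
{North, South, East}: C1→South 40, C2→East 46, C3→North 72, C4→East 100, C5→East 39, C6→East 22, C7→North 48. Service 367; fixed 894; total 1261.
No other subset beats 611.

Minimum total cost: 611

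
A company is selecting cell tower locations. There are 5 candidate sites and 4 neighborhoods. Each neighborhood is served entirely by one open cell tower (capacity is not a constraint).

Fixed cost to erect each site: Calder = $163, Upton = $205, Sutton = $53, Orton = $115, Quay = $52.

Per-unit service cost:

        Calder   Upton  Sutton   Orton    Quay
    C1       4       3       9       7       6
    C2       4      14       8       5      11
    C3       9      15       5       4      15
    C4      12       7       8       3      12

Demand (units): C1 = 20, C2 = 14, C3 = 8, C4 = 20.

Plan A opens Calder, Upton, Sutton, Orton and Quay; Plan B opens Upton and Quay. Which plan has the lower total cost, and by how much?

Plan A: {Calder, Upton, Sutton, Orton, Quay}: C1→Upton 3·20=60, C2→Calder 4·14=56, C3→Orton 4·8=32, C4→Orton 3·20=60. Service 208; fixed 588; total 796.
Plan B: {Upton, Quay}: C1→Upton 3·20=60, C2→Quay 11·14=154, C3→Upton 15·8=120, C4→Upton 7·20=140. Service 474; fixed 257; total 731.
Difference: |796 − 731| = 65.

Plan B is cheaper by 65.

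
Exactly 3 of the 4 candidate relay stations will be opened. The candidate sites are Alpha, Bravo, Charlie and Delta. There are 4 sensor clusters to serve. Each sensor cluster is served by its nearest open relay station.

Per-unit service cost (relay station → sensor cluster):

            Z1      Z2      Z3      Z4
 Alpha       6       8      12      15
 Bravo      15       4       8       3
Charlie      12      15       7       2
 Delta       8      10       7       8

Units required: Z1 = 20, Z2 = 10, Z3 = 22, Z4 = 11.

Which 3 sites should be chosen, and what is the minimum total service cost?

With exactly 3 open, each sensor cluster uses its cheapest among the chosen.
{Alpha, Bravo, Charlie}: Z1→Alpha 6·20=120, Z2→Bravo 4·10=40, Z3→Charlie 7·22=154, Z4→Charlie 2·11=22. Service cost 336.
{Alpha, Bravo, Delta}: service cost 347
{Alpha, Charlie, Delta}: service cost 376
Among all 4 size-3 choices, {Alpha, Bravo, Charlie} is lowest.

Choose Alpha, Bravo and Charlie; total service cost 336.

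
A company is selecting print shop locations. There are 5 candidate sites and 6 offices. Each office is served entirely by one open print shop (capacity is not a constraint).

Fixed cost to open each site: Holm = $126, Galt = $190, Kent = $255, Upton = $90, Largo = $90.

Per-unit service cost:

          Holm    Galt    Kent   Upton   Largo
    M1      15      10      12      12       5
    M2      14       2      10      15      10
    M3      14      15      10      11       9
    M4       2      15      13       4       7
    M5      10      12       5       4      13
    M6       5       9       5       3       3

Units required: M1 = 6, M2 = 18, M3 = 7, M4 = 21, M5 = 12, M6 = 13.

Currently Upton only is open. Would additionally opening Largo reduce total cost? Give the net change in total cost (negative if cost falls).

Current service cost with {Upton}: 590.
Adding Largo: each office re-picks its cheapest; new service cost 444, saving 146.
Extra fixed cost: 90. Net change = 90 − 146 = -56.
(Totals: 680 → 624.)

Yes — net change −56 (cost falls by 56).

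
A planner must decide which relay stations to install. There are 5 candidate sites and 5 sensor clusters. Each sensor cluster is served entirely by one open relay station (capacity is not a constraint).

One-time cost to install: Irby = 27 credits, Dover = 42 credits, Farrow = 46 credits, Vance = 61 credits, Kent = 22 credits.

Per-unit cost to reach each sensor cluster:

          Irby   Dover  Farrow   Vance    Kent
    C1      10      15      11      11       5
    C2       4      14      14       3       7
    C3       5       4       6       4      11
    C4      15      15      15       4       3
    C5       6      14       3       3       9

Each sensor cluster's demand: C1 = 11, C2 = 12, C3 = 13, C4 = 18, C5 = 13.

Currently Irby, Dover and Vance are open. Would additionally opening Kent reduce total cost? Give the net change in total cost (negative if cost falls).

Current service cost with {Irby, Dover, Vance}: 309.
Adding Kent: each sensor cluster re-picks its cheapest; new service cost 236, saving 73.
Extra fixed cost: 22. Net change = 22 − 73 = -51.
(Totals: 439 → 388.)

Yes — net change −51 (cost falls by 51).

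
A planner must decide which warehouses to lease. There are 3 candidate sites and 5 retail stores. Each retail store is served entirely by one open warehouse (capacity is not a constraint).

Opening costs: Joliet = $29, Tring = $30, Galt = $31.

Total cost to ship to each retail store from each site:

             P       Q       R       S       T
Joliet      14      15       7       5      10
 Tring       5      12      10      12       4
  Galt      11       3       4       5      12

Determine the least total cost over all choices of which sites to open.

For any fixed open set, each retail store goes to its cheapest open site; total = fixed + service.
{Galt}: P→Galt 11, Q→Galt 3, R→Galt 4, S→Galt 5, T→Galt 12. Service 35; fixed 31; total 66.
{Tring}: P→Tring 5, Q→Tring 12, R→Tring 10, S→Tring 12, T→Tring 4. Service 43; fixed 30; total 73.
{Joliet}: service 51 + fixed 29 = 80
{Joliet, Tring, Galt}: service 21 + fixed 90 = 111
No other subset beats 66.

Minimum total cost: 66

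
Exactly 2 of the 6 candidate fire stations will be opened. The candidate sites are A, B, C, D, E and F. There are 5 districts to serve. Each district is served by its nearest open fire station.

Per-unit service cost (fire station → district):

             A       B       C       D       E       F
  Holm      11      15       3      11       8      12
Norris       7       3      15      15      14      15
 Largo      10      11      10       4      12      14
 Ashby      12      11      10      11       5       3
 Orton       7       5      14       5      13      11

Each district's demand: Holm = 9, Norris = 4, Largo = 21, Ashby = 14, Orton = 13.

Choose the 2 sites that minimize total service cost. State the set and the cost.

Choose D and E; total service cost 347.

With exactly 2 open, each district uses its cheapest among the chosen.
{D, E}: Holm→E 8·9=72, Norris→E 14·4=56, Largo→D 4·21=84, Ashby→E 5·14=70, Orton→D 5·13=65. Service cost 347.
{D, F}: service cost 350
{C, D}: service cost 376
Among all 15 size-2 choices, {D, E} is lowest.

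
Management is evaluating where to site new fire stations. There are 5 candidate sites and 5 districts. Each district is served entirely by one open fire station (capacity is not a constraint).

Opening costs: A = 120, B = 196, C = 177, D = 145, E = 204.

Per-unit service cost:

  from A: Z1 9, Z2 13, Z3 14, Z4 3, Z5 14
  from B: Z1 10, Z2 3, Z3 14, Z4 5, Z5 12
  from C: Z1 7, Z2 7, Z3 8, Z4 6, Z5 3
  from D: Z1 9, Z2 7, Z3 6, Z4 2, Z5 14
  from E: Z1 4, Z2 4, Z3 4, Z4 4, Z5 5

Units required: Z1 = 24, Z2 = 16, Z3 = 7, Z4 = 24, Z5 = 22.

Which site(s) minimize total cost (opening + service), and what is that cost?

For any fixed open set, each district goes to its cheapest open site; total = fixed + service.
{E}: Z1→E 4·24=96, Z2→E 4·16=64, Z3→E 4·7=28, Z4→E 4·24=96, Z5→E 5·22=110. Service 394; fixed 204; total 598.
{A, E}: Z1→E 4·24=96, Z2→E 4·16=64, Z3→E 4·7=28, Z4→A 3·24=72, Z5→E 5·22=110. Service 370; fixed 324; total 694.
{D, E}: service 346 + fixed 349 = 695
{A, B, C, D, E}: service 286 + fixed 842 = 1128
No other subset beats 598.

Open E only; minimum total cost 598.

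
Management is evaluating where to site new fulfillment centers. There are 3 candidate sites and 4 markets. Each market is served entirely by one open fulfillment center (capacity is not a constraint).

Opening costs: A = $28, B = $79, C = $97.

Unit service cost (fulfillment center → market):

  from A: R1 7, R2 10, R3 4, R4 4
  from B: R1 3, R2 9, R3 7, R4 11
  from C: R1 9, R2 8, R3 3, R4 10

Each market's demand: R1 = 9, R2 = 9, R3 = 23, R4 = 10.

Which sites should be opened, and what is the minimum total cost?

For any fixed open set, each market goes to its cheapest open site; total = fixed + service.
{A}: R1→A 7·9=63, R2→A 10·9=90, R3→A 4·23=92, R4→A 4·10=40. Service 285; fixed 28; total 313.
{A, B}: service 240 + fixed 107 = 347
{A, C}: service 244 + fixed 125 = 369
{A, B, C}: service 208 + fixed 204 = 412
(All 7 nonempty subsets were checked; A only is lowest.)

Open A only; minimum total cost 313.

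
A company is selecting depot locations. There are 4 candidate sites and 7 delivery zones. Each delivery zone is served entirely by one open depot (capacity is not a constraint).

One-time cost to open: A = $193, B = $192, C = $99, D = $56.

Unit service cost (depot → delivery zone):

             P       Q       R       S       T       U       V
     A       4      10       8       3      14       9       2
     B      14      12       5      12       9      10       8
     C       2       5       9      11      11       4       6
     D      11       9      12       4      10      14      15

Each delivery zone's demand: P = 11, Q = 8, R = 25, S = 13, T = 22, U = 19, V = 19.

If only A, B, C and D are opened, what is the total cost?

Each delivery zone is assigned to its cheapest site among the open ones.
{A, B, C, D}: P→C 2·11=22, Q→C 5·8=40, R→B 5·25=125, S→A 3·13=39, T→B 9·22=198, U→C 4·19=76, V→A 2·19=38. Service 538; fixed 540; total 1078.

Total cost: 1078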